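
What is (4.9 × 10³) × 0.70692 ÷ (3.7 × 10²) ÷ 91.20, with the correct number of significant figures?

0.10

(4.9 × 10³) × 0.70692 ÷ (3.7 × 10²) ÷ 91.20 = 0.102652560455…
Multiplication/division keeps the fewest significant figures: 4.9 × 10³ → 2 s.f., 0.70692 → 5 s.f., 3.7 × 10² → 2 s.f., 91.20 → 4 s.f.; limit is 2.
Rounded to 2 significant figures: 0.10.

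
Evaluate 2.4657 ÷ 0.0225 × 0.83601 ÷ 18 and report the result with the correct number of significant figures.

2.4657 ÷ 0.0225 × 0.83601 ÷ 18 = 5.08975273333…
Multiplication/division keeps the fewest significant figures: 2.4657 → 5 s.f., 0.0225 → 3 s.f., 0.83601 → 5 s.f., 18 → 2 s.f.; limit is 2.
Rounded to 2 significant figures: 5.1.

5.1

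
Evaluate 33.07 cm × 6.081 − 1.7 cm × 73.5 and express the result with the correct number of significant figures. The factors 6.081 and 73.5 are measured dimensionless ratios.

8 × 10¹ cm

33.07 × 6.081 = 201.09867 → 201.1 cm (4 s.f., last digit at the 10^-1 place).
1.7 × 73.5 = 124.95 → 1.2 × 10² cm (2 s.f., last digit at the 10^1 place).
Difference: 76.14867 cm; keep the coarser place, 10^1.
Result: 8 × 10¹ cm.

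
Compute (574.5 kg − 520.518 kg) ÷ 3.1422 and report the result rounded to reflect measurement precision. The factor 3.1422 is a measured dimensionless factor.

574.5 kg − 520.518 kg = 53.982 kg; the difference is limited to 1 decimal place (3 s.f.).
Carrying full precision, 53.982 ÷ 3.1422 = 17.1796830246… kg; 3.1422 has 5 s.f., so the result keeps min(3, 5) = 3 s.f.
Rounded to 3 significant figures: 17.2 kg.

17.2 kg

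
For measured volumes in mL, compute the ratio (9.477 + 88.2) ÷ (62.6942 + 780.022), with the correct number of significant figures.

0.116

9.477 + 88.2 = 97.677, limited to 1 d.p. → 3 s.f.; 62.6942 + 780.022 = 842.7162, limited to 3 d.p. → 6 s.f.
Carrying full precision, 97.677 ÷ 842.7162 = 0.115907348168…; keep min(3, 6) = 3 s.f.
Rounded to 3 significant figures: 0.116.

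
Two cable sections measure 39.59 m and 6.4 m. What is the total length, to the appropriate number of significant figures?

39.59 m + 6.4 m = 45.99 m.
Addition/subtraction keeps the fewest decimal places: 39.59 → 2 decimal places, 6.4 → 1 decimal place; limit is 1.
Rounded to 1 decimal place: 46.0 m.

46.0 m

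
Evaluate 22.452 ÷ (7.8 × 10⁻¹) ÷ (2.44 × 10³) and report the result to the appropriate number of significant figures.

22.452 ÷ (7.8 × 10⁻¹) ÷ (2.44 × 10³) = 0.0117969735183…
Multiplication/division keeps the fewest significant figures: 22.452 → 5 s.f., 7.8 × 10⁻¹ → 2 s.f., 2.44 × 10³ → 3 s.f.; limit is 2.
Rounded to 2 significant figures: 0.012.

0.012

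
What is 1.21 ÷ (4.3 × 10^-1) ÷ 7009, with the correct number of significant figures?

1.21 ÷ (4.3 × 10^-1) ÷ 7009 = 0.000401477170548…
Multiplication/division keeps the fewest significant figures: 1.21 → 3 s.f., 4.3 × 10^-1 → 2 s.f., 7009 → 4 s.f.; limit is 2.
Rounded to 2 significant figures: 4.0 × 10^-4.

4.0 × 10^-4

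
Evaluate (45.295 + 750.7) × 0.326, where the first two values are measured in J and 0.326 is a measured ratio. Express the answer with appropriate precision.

259 J

45.295 J + 750.7 J = 795.995 J; the sum is limited to 1 decimal place (4 s.f.).
Carrying full precision, 795.995 × 0.326 = 259.49437 J; 0.326 has 3 s.f., so the result keeps min(4, 3) = 3 s.f.
Rounded to 3 significant figures: 259 J.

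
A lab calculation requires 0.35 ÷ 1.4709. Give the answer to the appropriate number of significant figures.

0.24

0.35 ÷ 1.4709 = 0.237949554694…
Multiplication/division keeps the fewest significant figures: 0.35 → 2 s.f., 1.4709 → 5 s.f.; limit is 2.
Rounded to 2 significant figures: 0.24.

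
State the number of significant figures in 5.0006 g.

5.0006: zeros between nonzero digits are significant.

5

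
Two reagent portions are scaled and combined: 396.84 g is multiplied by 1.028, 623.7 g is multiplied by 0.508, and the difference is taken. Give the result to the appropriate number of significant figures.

396.84 × 1.028 = 407.95152 → 408.0 g (4 s.f., last digit at the 10^-1 place).
623.7 × 0.508 = 316.8396 → 317 g (3 s.f., last digit at the 10^0 place).
Difference: 91.11192 g; keep the coarser place, 10^0.
Result: 91 g.

91 g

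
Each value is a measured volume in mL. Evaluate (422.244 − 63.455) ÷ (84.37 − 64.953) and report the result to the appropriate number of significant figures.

422.244 − 63.455 = 358.789, limited to 3 d.p. → 6 s.f.; 84.37 − 64.953 = 19.417, limited to 2 d.p. → 4 s.f.
Carrying full precision, 358.789 ÷ 19.417 = 18.4780862131…; keep min(6, 4) = 4 s.f.
Rounded to 4 significant figures: 18.48.

18.48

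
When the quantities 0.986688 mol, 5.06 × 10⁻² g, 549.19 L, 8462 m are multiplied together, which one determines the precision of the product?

5.06 × 10⁻² g

0.986688 mol → 6 s.f.; 5.06 × 10⁻² g → 3 s.f.; 549.19 L → 5 s.f.; 8462 m → 4 s.f.
The fewest is 3 significant figures, from 5.06 × 10⁻² g.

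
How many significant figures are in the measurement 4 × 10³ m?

4 × 10³: in scientific notation every digit of the coefficient is significant.

1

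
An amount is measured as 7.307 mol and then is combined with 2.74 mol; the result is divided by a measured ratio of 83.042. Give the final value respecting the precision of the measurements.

0.1210 mol

7.307 mol + 2.74 mol = 10.047 mol; the sum is limited to 2 decimal places (4 s.f.).
Carrying full precision, 10.047 ÷ 83.042 = 0.120986970449… mol; 83.042 has 5 s.f., so the result keeps min(4, 5) = 4 s.f.
Rounded to 4 significant figures: 0.1210 mol.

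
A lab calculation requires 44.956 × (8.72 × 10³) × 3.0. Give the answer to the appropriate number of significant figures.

1.2 × 10⁶

44.956 × (8.72 × 10³) × 3.0 = 1176048.96
Multiplication/division keeps the fewest significant figures: 44.956 → 5 s.f., 8.72 × 10³ → 3 s.f., 3.0 → 2 s.f.; limit is 2.
Rounded to 2 significant figures: 1.2 × 10⁶.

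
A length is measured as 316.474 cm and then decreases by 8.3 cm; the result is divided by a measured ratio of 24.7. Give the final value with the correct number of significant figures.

12.5 cm

316.474 cm − 8.3 cm = 308.174 cm; the difference is limited to 1 decimal place (4 s.f.).
Carrying full precision, 308.174 ÷ 24.7 = 12.4766801619… cm; 24.7 has 3 s.f., so the result keeps min(4, 3) = 3 s.f.
Rounded to 3 significant figures: 12.5 cm.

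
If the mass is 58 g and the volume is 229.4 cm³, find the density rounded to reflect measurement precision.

density = 58 g ÷ 229.4 cm³ = 0.25283347864… g/cm³.
58 has 2 significant figures; 229.4 has 4.
Division/multiplication keeps the fewest: 2 significant figures.
Rounded: 0.25 g/cm³.

0.25 g/cm³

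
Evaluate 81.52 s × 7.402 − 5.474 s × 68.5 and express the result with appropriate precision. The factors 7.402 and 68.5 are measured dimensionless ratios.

81.52 × 7.402 = 603.41104 → 603.4 s (4 s.f., last digit at the 10^-1 place).
5.474 × 68.5 = 374.969 → 375 s (3 s.f., last digit at the 10^0 place).
Difference: 228.44204 s; keep the coarser place, 10^0.
Result: 228 s.

228 s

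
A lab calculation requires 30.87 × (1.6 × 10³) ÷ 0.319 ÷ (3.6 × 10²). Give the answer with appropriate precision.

30.87 × (1.6 × 10³) ÷ 0.319 ÷ (3.6 × 10²) = 430.094043887…
Multiplication/division keeps the fewest significant figures: 30.87 → 4 s.f., 1.6 × 10³ → 2 s.f., 0.319 → 3 s.f., 3.6 × 10² → 2 s.f.; limit is 2.
Rounded to 2 significant figures: 4.3 × 10².

4.3 × 10²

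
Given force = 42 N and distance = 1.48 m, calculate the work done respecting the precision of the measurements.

62 J

work done = 42 N × 1.48 m = 62.16 J.
42 has 2 significant figures; 1.48 has 3.
Division/multiplication keeps the fewest: 2 significant figures.
Rounded: 62 J.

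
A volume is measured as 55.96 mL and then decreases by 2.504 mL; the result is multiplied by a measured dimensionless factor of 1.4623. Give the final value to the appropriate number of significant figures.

55.96 mL − 2.504 mL = 53.456 mL; the difference is limited to 2 decimal places (4 s.f.).
Carrying full precision, 53.456 × 1.4623 = 78.1687088 mL; 1.4623 has 5 s.f., so the result keeps min(4, 5) = 4 s.f.
Rounded to 4 significant figures: 78.17 mL.

78.17 mL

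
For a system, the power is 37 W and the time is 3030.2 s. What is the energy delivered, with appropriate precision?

1.1 × 10^5 J

energy delivered = 37 W × 3030.2 s = 112117.4 J.
37 has 2 significant figures; 3030.2 has 5.
Division/multiplication keeps the fewest: 2 significant figures.
Rounded: 1.1 × 10^5 J.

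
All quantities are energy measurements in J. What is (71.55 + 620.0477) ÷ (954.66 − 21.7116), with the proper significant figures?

71.55 + 620.0477 = 691.5977, limited to 2 d.p. → 5 s.f.; 954.66 − 21.7116 = 932.9484, limited to 2 d.p. → 5 s.f.
Carrying full precision, 691.5977 ÷ 932.9484 = 0.741303270363…; keep min(5, 5) = 5 s.f.
Rounded to 5 significant figures: 0.74130.

0.74130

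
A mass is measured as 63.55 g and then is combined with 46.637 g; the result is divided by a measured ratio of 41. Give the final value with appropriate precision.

2.7 g

63.55 g + 46.637 g = 110.187 g; the sum is limited to 2 decimal places (5 s.f.).
Carrying full precision, 110.187 ÷ 41 = 2.68748780488… g; 41 has 2 s.f., so the result keeps min(5, 2) = 2 s.f.
Rounded to 2 significant figures: 2.7 g.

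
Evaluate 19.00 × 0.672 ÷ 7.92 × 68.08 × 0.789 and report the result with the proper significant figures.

19.00 × 0.672 ÷ 7.92 × 68.08 × 0.789 = 86.5952843636…
Multiplication/division keeps the fewest significant figures: 19.00 → 4 s.f., 0.672 → 3 s.f., 7.92 → 3 s.f., 68.08 → 4 s.f., 0.789 → 3 s.f.; limit is 3.
Rounded to 3 significant figures: 86.6.

86.6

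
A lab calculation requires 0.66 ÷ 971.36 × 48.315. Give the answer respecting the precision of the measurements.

0.033

0.66 ÷ 971.36 × 48.315 = 0.0328280966892…
Multiplication/division keeps the fewest significant figures: 0.66 → 2 s.f., 971.36 → 5 s.f., 48.315 → 5 s.f.; limit is 2.
Rounded to 2 significant figures: 0.033.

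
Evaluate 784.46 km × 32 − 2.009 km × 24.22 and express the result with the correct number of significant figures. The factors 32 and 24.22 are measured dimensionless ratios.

784.46 × 32 = 25102.72 → 2.5 × 10^4 km (2 s.f., last digit at the 10^3 place).
2.009 × 24.22 = 48.65798 → 48.66 km (4 s.f., last digit at the 10^-2 place).
Difference: 25054.06202 km; keep the coarser place, 10^3.
Result: 2.5 × 10^4 km.

2.5 × 10^4 km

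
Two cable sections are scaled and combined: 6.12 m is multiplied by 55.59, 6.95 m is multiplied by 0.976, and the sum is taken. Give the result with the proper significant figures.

6.12 × 55.59 = 340.2108 → 3.40 × 10^2 m (3 s.f., last digit at the 10^0 place).
6.95 × 0.976 = 6.7832 → 6.78 m (3 s.f., last digit at the 10^-2 place).
Sum: 346.994 m; keep the coarser place, 10^0.
Result: 347 m.

347 m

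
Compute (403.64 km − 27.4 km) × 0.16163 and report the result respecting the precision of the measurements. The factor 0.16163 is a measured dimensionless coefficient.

60.81 km

403.64 km − 27.4 km = 376.24 km; the difference is limited to 1 decimal place (4 s.f.).
Carrying full precision, 376.24 × 0.16163 = 60.8116712 km; 0.16163 has 5 s.f., so the result keeps min(4, 5) = 4 s.f.
Rounded to 4 significant figures: 60.81 km.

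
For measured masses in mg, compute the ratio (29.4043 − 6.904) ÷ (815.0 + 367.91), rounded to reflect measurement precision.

29.4043 − 6.904 = 22.5003, limited to 3 d.p. → 5 s.f.; 815.0 + 367.91 = 1182.91, limited to 1 d.p. → 5 s.f.
Carrying full precision, 22.5003 ÷ 1182.91 = 0.019021142775…; keep min(5, 5) = 5 s.f.
Rounded to 5 significant figures: 0.019021.

0.019021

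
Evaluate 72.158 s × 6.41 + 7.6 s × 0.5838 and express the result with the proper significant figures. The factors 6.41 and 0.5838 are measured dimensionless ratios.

467 s

72.158 × 6.41 = 462.53278 → 463 s (3 s.f., last digit at the 10^0 place).
7.6 × 0.5838 = 4.43688 → 4.4 s (2 s.f., last digit at the 10^-1 place).
Sum: 466.96966 s; keep the coarser place, 10^0.
Result: 467 s.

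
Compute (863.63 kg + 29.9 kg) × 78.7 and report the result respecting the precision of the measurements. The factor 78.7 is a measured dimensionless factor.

863.63 kg + 29.9 kg = 893.53 kg; the sum is limited to 1 decimal place (4 s.f.).
Carrying full precision, 893.53 × 78.7 = 70320.811 kg; 78.7 has 3 s.f., so the result keeps min(4, 3) = 3 s.f.
Rounded to 3 significant figures: 7.03 × 10⁴ kg.

7.03 × 10⁴ kg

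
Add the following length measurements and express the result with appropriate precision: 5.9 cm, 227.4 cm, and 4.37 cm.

5.9 cm + 227.4 cm + 4.37 cm = 237.67 cm.
Addition/subtraction keeps the fewest decimal places: 5.9 → 1 decimal place, 227.4 → 1 decimal place, 4.37 → 2 decimal places; limit is 1.
Rounded to 1 decimal place: 237.7 cm.

237.7 cm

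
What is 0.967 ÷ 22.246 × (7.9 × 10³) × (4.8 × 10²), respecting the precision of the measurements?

1.6 × 10⁵

0.967 ÷ 22.246 × (7.9 × 10³) × (4.8 × 10²) = 164832.509215…
Multiplication/division keeps the fewest significant figures: 0.967 → 3 s.f., 22.246 → 5 s.f., 7.9 × 10³ → 2 s.f., 4.8 × 10² → 2 s.f.; limit is 2.
Rounded to 2 significant figures: 1.6 × 10⁵.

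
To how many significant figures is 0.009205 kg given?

0.009205: leading zeros are not significant; zeros between nonzero digits are significant.

4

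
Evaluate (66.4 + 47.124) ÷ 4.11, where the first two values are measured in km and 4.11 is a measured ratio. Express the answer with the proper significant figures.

66.4 km + 47.124 km = 113.524 km; the sum is limited to 1 decimal place (4 s.f.).
Carrying full precision, 113.524 ÷ 4.11 = 27.6214111922… km; 4.11 has 3 s.f., so the result keeps min(4, 3) = 3 s.f.
Rounded to 3 significant figures: 27.6 km.

27.6 km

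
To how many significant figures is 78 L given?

2

78: every digit is nonzero and significant.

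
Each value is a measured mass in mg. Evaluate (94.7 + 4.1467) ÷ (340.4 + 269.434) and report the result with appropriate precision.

0.162

94.7 + 4.1467 = 98.8467, limited to 1 d.p. → 3 s.f.; 340.4 + 269.434 = 609.834, limited to 1 d.p. → 4 s.f.
Carrying full precision, 98.8467 ÷ 609.834 = 0.162087879652…; keep min(3, 4) = 3 s.f.
Rounded to 3 significant figures: 0.162.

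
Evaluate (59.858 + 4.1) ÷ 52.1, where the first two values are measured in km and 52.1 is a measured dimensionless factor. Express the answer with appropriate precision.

59.858 km + 4.1 km = 63.958 km; the sum is limited to 1 decimal place (3 s.f.).
Carrying full precision, 63.958 ÷ 52.1 = 1.22760076775… km; 52.1 has 3 s.f., so the result keeps min(3, 3) = 3 s.f.
Rounded to 3 significant figures: 1.23 km.

1.23 km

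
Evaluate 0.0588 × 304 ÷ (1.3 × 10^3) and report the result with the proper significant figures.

0.014

0.0588 × 304 ÷ (1.3 × 10^3) = 0.0137501538462…
Multiplication/division keeps the fewest significant figures: 0.0588 → 3 s.f., 304 → 3 s.f., 1.3 × 10^3 → 2 s.f.; limit is 2.
Rounded to 2 significant figures: 0.014.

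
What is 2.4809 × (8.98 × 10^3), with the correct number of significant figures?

2.23 × 10^4

2.4809 × (8.98 × 10^3) = 22278.482
Multiplication/division keeps the fewest significant figures: 2.4809 → 5 s.f., 8.98 × 10^3 → 3 s.f.; limit is 3.
Rounded to 3 significant figures: 2.23 × 10^4.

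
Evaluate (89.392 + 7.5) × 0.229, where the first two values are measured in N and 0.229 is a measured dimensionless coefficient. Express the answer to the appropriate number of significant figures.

22.2 N

89.392 N + 7.5 N = 96.892 N; the sum is limited to 1 decimal place (3 s.f.).
Carrying full precision, 96.892 × 0.229 = 22.188268 N; 0.229 has 3 s.f., so the result keeps min(3, 3) = 3 s.f.
Rounded to 3 significant figures: 22.2 N.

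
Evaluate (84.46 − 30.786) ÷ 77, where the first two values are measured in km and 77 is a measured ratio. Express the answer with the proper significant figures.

84.46 km − 30.786 km = 53.674 km; the difference is limited to 2 decimal places (4 s.f.).
Carrying full precision, 53.674 ÷ 77 = 0.697064935065… km; 77 has 2 s.f., so the result keeps min(4, 2) = 2 s.f.
Rounded to 2 significant figures: 0.70 km.

0.70 km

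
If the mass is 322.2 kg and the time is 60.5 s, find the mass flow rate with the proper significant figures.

5.33 kg/s

mass flow rate = 322.2 kg ÷ 60.5 s = 5.32561983471… kg/s.
322.2 has 4 significant figures; 60.5 has 3.
Division/multiplication keeps the fewest: 3 significant figures.
Rounded: 5.33 kg/s.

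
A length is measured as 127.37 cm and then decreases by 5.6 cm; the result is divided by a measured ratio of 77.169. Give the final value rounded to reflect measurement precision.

1.578 cm

127.37 cm − 5.6 cm = 121.77 cm; the difference is limited to 1 decimal place (4 s.f.).
Carrying full precision, 121.77 ÷ 77.169 = 1.57796524511… cm; 77.169 has 5 s.f., so the result keeps min(4, 5) = 4 s.f.
Rounded to 4 significant figures: 1.578 cm.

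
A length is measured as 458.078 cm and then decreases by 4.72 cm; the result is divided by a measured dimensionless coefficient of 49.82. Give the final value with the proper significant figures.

458.078 cm − 4.72 cm = 453.358 cm; the difference is limited to 2 decimal places (5 s.f.).
Carrying full precision, 453.358 ÷ 49.82 = 9.09991971096… cm; 49.82 has 4 s.f., so the result keeps min(5, 4) = 4 s.f.
Rounded to 4 significant figures: 9.100 cm.

9.100 cm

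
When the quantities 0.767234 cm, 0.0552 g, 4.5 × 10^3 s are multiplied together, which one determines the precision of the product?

0.767234 cm → 6 s.f.; 0.0552 g → 3 s.f.; 4.5 × 10^3 s → 2 s.f.
The fewest is 2 significant figures, from 4.5 × 10^3 s.

4.5 × 10^3 s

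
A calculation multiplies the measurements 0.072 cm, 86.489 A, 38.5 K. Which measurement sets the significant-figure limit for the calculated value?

0.072 cm

0.072 cm → 2 s.f.; 86.489 A → 5 s.f.; 38.5 K → 3 s.f.
The fewest is 2 significant figures, from 0.072 cm.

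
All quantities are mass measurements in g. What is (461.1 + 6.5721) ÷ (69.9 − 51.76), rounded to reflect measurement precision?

461.1 + 6.5721 = 467.6721, limited to 1 d.p. → 4 s.f.; 69.9 − 51.76 = 18.14, limited to 1 d.p. → 3 s.f.
Carrying full precision, 467.6721 ÷ 18.14 = 25.7812624035…; keep min(4, 3) = 3 s.f.
Rounded to 3 significant figures: 25.8.

25.8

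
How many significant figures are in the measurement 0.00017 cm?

2

0.00017: leading zeros are not significant.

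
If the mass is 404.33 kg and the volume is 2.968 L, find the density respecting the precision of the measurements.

1.362 × 10² kg/L

density = 404.33 kg ÷ 2.968 L = 136.229784367… kg/L.
404.33 has 5 significant figures; 2.968 has 4.
Division/multiplication keeps the fewest: 4 significant figures.
Rounded: 1.362 × 10² kg/L.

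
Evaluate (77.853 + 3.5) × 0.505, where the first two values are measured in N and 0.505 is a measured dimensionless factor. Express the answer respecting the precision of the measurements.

41.1 N

77.853 N + 3.5 N = 81.353 N; the sum is limited to 1 decimal place (3 s.f.).
Carrying full precision, 81.353 × 0.505 = 41.083265 N; 0.505 has 3 s.f., so the result keeps min(3, 3) = 3 s.f.
Rounded to 3 significant figures: 41.1 N.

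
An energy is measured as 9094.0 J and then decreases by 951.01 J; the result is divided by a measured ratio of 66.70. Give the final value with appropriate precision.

9094.0 J − 951.01 J = 8142.99 J; the difference is limited to 1 decimal place (5 s.f.).
Carrying full precision, 8142.99 ÷ 66.70 = 122.083808096… J; 66.70 has 4 s.f., so the result keeps min(5, 4) = 4 s.f.
Rounded to 4 significant figures: 122.1 J.

122.1 J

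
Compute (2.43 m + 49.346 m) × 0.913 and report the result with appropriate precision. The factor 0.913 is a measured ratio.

2.43 m + 49.346 m = 51.776 m; the sum is limited to 2 decimal places (4 s.f.).
Carrying full precision, 51.776 × 0.913 = 47.271488 m; 0.913 has 3 s.f., so the result keeps min(4, 3) = 3 s.f.
Rounded to 3 significant figures: 47.3 m.

47.3 m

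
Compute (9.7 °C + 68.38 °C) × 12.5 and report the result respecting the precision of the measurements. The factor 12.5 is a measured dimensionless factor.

9.7 °C + 68.38 °C = 78.08 °C; the sum is limited to 1 decimal place (3 s.f.).
Carrying full precision, 78.08 × 12.5 = 976 °C; 12.5 has 3 s.f., so the result keeps min(3, 3) = 3 s.f.
Rounded to 3 significant figures: 976 °C.

976 °C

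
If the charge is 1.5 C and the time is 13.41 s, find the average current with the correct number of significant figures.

average current = 1.5 C ÷ 13.41 s = 0.111856823266… A.
1.5 has 2 significant figures; 13.41 has 4.
Division/multiplication keeps the fewest: 2 significant figures.
Rounded: 0.11 A.

0.11 A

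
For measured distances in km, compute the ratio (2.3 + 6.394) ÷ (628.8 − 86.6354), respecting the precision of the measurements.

0.016

2.3 + 6.394 = 8.694, limited to 1 d.p. → 2 s.f.; 628.8 − 86.6354 = 542.1646, limited to 1 d.p. → 4 s.f.
Carrying full precision, 8.694 ÷ 542.1646 = 0.0160357205173…; keep min(2, 4) = 2 s.f.
Rounded to 2 significant figures: 0.016.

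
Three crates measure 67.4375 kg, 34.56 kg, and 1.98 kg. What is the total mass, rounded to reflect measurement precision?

67.4375 kg + 34.56 kg + 1.98 kg = 103.9775 kg.
Addition/subtraction keeps the fewest decimal places: 67.4375 → 4 decimal places, 34.56 → 2 decimal places, 1.98 → 2 decimal places; limit is 2.
Rounded to 2 decimal places: 103.98 kg.

103.98 kg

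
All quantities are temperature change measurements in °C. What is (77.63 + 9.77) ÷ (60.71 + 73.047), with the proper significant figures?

77.63 + 9.77 = 87.40, limited to 2 d.p. → 4 s.f.; 60.71 + 73.047 = 133.757, limited to 2 d.p. → 5 s.f.
Carrying full precision, 87.40 ÷ 133.757 = 0.653423746047…; keep min(4, 5) = 4 s.f.
Rounded to 4 significant figures: 0.6534.

0.6534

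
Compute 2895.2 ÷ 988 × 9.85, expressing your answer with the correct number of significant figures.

28.9

2895.2 ÷ 988 × 9.85 = 28.8640890688…
Multiplication/division keeps the fewest significant figures: 2895.2 → 5 s.f., 988 → 3 s.f., 9.85 → 3 s.f.; limit is 3.
Rounded to 3 significant figures: 28.9.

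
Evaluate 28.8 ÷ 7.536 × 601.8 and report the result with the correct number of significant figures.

28.8 ÷ 7.536 × 601.8 = 2299.87261146…
Multiplication/division keeps the fewest significant figures: 28.8 → 3 s.f., 7.536 → 4 s.f., 601.8 → 4 s.f.; limit is 3.
Rounded to 3 significant figures: 2.30 × 10^3.

2.30 × 10^3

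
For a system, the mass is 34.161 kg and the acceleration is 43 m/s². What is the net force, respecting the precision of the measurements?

net force = 34.161 kg × 43 m/s² = 1468.923 N.
34.161 has 5 significant figures; 43 has 2.
Division/multiplication keeps the fewest: 2 significant figures.
Rounded: 1.5 × 10³ N.

1.5 × 10³ N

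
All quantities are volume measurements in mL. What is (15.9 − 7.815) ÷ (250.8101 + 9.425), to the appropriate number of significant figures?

0.031

15.9 − 7.815 = 8.085, limited to 1 d.p. → 2 s.f.; 250.8101 + 9.425 = 260.2351, limited to 3 d.p. → 6 s.f.
Carrying full precision, 8.085 ÷ 260.2351 = 0.0310680611493…; keep min(2, 6) = 2 s.f.
Rounded to 2 significant figures: 0.031.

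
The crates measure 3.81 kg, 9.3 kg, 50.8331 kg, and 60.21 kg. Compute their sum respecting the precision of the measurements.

124.2 kg

3.81 kg + 9.3 kg + 50.8331 kg + 60.21 kg = 124.1531 kg.
Addition/subtraction keeps the fewest decimal places: 3.81 → 2 decimal places, 9.3 → 1 decimal place, 50.8331 → 4 decimal places, 60.21 → 2 decimal places; limit is 1.
Rounded to 1 decimal place: 124.2 kg.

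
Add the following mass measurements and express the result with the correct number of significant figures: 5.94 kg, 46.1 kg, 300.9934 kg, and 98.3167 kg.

451.4 kg

5.94 kg + 46.1 kg + 300.9934 kg + 98.3167 kg = 451.3501 kg.
Addition/subtraction keeps the fewest decimal places: 5.94 → 2 decimal places, 46.1 → 1 decimal place, 300.9934 → 4 decimal places, 98.3167 → 4 decimal places; limit is 1.
Rounded to 1 decimal place: 451.4 kg.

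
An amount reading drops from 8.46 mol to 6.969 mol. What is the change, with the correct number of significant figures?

1.49 mol

8.46 mol − 6.969 mol = 1.491 mol.
Addition/subtraction keeps the fewest decimal places: 8.46 → 2 decimal places, 6.969 → 3 decimal places; limit is 2.
Rounded to 2 decimal places: 1.49 mol.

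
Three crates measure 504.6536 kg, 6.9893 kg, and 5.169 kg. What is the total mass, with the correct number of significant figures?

516.812 kg

504.6536 kg + 6.9893 kg + 5.169 kg = 516.8119 kg.
Addition/subtraction keeps the fewest decimal places: 504.6536 → 4 decimal places, 6.9893 → 4 decimal places, 5.169 → 3 decimal places; limit is 3.
Rounded to 3 decimal places: 516.812 kg.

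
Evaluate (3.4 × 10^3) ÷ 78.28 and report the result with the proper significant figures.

43

(3.4 × 10^3) ÷ 78.28 = 43.4338272867…
Multiplication/division keeps the fewest significant figures: 3.4 × 10^3 → 2 s.f., 78.28 → 4 s.f.; limit is 2.
Rounded to 2 significant figures: 43.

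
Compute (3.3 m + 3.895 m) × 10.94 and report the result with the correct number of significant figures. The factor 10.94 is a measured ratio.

3.3 m + 3.895 m = 7.195 m; the sum is limited to 1 decimal place (2 s.f.).
Carrying full precision, 7.195 × 10.94 = 78.7133 m; 10.94 has 4 s.f., so the result keeps min(2, 4) = 2 s.f.
Rounded to 2 significant figures: 79 m.

79 m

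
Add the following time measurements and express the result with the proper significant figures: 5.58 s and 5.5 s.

5.58 s + 5.5 s = 11.08 s.
Addition/subtraction keeps the fewest decimal places: 5.58 → 2 decimal places, 5.5 → 1 decimal place; limit is 1.
Rounded to 1 decimal place: 11.1 s.

11.1 s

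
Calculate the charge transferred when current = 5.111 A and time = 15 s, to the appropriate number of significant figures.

77 C

charge transferred = 5.111 A × 15 s = 76.665 C.
5.111 has 4 significant figures; 15 has 2.
Division/multiplication keeps the fewest: 2 significant figures.
Rounded: 77 C.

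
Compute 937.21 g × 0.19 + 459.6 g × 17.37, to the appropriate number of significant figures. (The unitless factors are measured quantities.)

937.21 × 0.19 = 178.0699 → 1.8 × 10^2 g (2 s.f., last digit at the 10^1 place).
459.6 × 17.37 = 7983.252 → 7983 g (4 s.f., last digit at the 10^0 place).
Sum: 8161.3219 g; keep the coarser place, 10^1.
Result: 8.16 × 10^3 g.

8.16 × 10^3 g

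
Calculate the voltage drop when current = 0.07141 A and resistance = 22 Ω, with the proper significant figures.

voltage drop = 0.07141 A × 22 Ω = 1.57102 V.
0.07141 has 4 significant figures; 22 has 2.
Division/multiplication keeps the fewest: 2 significant figures.
Rounded: 1.6 V.

1.6 V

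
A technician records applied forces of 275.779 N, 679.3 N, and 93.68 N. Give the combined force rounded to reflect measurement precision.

1.0488 × 10^3 N

275.779 N + 679.3 N + 93.68 N = 1048.759 N.
Addition/subtraction keeps the fewest decimal places: 275.779 → 3 decimal places, 679.3 → 1 decimal place, 93.68 → 2 decimal places; limit is 1.
Rounded to 1 decimal place: 1.0488 × 10^3 N.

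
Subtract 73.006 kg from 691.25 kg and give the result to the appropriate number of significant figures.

618.24 kg

691.25 kg − 73.006 kg = 618.244 kg.
Addition/subtraction keeps the fewest decimal places: 691.25 → 2 decimal places, 73.006 → 3 decimal places; limit is 2.
Rounded to 2 decimal places: 618.24 kg.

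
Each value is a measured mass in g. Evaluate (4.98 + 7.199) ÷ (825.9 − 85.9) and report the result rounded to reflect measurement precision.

0.01646

4.98 + 7.199 = 12.179, limited to 2 d.p. → 4 s.f.; 825.9 − 85.9 = 740.0, limited to 1 d.p. → 4 s.f.
Carrying full precision, 12.179 ÷ 740.0 = 0.0164581081081…; keep min(4, 4) = 4 s.f.
Rounded to 4 significant figures: 0.01646.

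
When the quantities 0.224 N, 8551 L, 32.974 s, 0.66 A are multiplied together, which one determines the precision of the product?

0.224 N → 3 s.f.; 8551 L → 4 s.f.; 32.974 s → 5 s.f.; 0.66 A → 2 s.f.
The fewest is 2 significant figures, from 0.66 A.

0.66 A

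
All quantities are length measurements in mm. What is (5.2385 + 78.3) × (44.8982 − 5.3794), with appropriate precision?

5.2385 + 78.3 = 83.5385, limited to 1 d.p. → 3 s.f.; 44.8982 − 5.3794 = 39.5188, limited to 4 d.p. → 6 s.f.
Carrying full precision, 83.5385 × 39.5188 = 3301.3412738; keep min(3, 6) = 3 s.f.
Rounded to 3 significant figures: 3.30 × 10^3 mm².

3.30 × 10^3 mm²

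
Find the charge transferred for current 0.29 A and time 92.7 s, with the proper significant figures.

charge transferred = 0.29 A × 92.7 s = 26.883 C.
0.29 has 2 significant figures; 92.7 has 3.
Division/multiplication keeps the fewest: 2 significant figures.
Rounded: 27 C.

27 C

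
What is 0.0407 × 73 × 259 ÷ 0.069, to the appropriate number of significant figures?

0.0407 × 73 × 259 ÷ 0.069 = 11152.3898551…
Multiplication/division keeps the fewest significant figures: 0.0407 → 3 s.f., 73 → 2 s.f., 259 → 3 s.f., 0.069 → 2 s.f.; limit is 2.
Rounded to 2 significant figures: 1.1 × 10⁴.

1.1 × 10⁴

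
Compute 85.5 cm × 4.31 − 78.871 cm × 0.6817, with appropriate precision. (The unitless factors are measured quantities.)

315 cm

85.5 × 4.31 = 368.505 → 369 cm (3 s.f., last digit at the 10^0 place).
78.871 × 0.6817 = 53.7663607 → 53.77 cm (4 s.f., last digit at the 10^-2 place).
Difference: 314.7386393 cm; keep the coarser place, 10^0.
Result: 315 cm.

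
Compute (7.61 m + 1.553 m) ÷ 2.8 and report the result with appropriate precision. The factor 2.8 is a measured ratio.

7.61 m + 1.553 m = 9.163 m; the sum is limited to 2 decimal places (3 s.f.).
Carrying full precision, 9.163 ÷ 2.8 = 3.2725 m; 2.8 has 2 s.f., so the result keeps min(3, 2) = 2 s.f.
Rounded to 2 significant figures: 3.3 m.

3.3 m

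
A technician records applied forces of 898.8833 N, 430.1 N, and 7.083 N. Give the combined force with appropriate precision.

1336.1 N

898.8833 N + 430.1 N + 7.083 N = 1336.0663 N.
Addition/subtraction keeps the fewest decimal places: 898.8833 → 4 decimal places, 430.1 → 1 decimal place, 7.083 → 3 decimal places; limit is 1.
Rounded to 1 decimal place: 1336.1 N.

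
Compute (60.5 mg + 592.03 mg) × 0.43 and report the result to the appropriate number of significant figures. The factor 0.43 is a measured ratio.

60.5 mg + 592.03 mg = 652.53 mg; the sum is limited to 1 decimal place (4 s.f.).
Carrying full precision, 652.53 × 0.43 = 280.5879 mg; 0.43 has 2 s.f., so the result keeps min(4, 2) = 2 s.f.
Rounded to 2 significant figures: 2.8 × 10^2 mg.

2.8 × 10^2 mg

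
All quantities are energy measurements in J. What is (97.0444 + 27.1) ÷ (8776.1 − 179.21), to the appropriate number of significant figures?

0.01444

97.0444 + 27.1 = 124.1444, limited to 1 d.p. → 4 s.f.; 8776.1 − 179.21 = 8596.89, limited to 1 d.p. → 5 s.f.
Carrying full precision, 124.1444 ÷ 8596.89 = 0.0144406174791…; keep min(4, 5) = 4 s.f.
Rounded to 4 significant figures: 0.01444.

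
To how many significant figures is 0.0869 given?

0.0869: leading zeros are not significant.

3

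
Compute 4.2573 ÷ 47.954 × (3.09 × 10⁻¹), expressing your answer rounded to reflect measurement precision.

4.2573 ÷ 47.954 × (3.09 × 10⁻¹) = 0.0274326583809…
Multiplication/division keeps the fewest significant figures: 4.2573 → 5 s.f., 47.954 → 5 s.f., 3.09 × 10⁻¹ → 3 s.f.; limit is 3.
Rounded to 3 significant figures: 2.74 × 10⁻².

2.74 × 10⁻²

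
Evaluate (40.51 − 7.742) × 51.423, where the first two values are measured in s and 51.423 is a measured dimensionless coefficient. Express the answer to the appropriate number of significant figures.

40.51 s − 7.742 s = 32.768 s; the difference is limited to 2 decimal places (4 s.f.).
Carrying full precision, 32.768 × 51.423 = 1685.028864 s; 51.423 has 5 s.f., so the result keeps min(4, 5) = 4 s.f.
Rounded to 4 significant figures: 1685 s.

1685 s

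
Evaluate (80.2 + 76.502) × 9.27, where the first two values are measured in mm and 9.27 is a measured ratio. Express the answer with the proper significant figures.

1.45 × 10³ mm

80.2 mm + 76.502 mm = 156.702 mm; the sum is limited to 1 decimal place (4 s.f.).
Carrying full precision, 156.702 × 9.27 = 1452.62754 mm; 9.27 has 3 s.f., so the result keeps min(4, 3) = 3 s.f.
Rounded to 3 significant figures: 1.45 × 10³ mm.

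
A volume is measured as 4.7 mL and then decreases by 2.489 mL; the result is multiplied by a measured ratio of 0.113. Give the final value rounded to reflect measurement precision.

0.25 mL

4.7 mL − 2.489 mL = 2.211 mL; the difference is limited to 1 decimal place (2 s.f.).
Carrying full precision, 2.211 × 0.113 = 0.249843 mL; 0.113 has 3 s.f., so the result keeps min(2, 3) = 2 s.f.
Rounded to 2 significant figures: 0.25 mL.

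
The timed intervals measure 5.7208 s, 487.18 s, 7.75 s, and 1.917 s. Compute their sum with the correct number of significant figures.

5.7208 s + 487.18 s + 7.75 s + 1.917 s = 502.5678 s.
Addition/subtraction keeps the fewest decimal places: 5.7208 → 4 decimal places, 487.18 → 2 decimal places, 7.75 → 2 decimal places, 1.917 → 3 decimal places; limit is 2.
Rounded to 2 decimal places: 502.57 s.

502.57 s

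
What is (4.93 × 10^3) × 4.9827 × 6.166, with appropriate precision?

1.51 × 10^5

(4.93 × 10^3) × 4.9827 × 6.166 = 151466.008026
Multiplication/division keeps the fewest significant figures: 4.93 × 10^3 → 3 s.f., 4.9827 → 5 s.f., 6.166 → 4 s.f.; limit is 3.
Rounded to 3 significant figures: 1.51 × 10^5.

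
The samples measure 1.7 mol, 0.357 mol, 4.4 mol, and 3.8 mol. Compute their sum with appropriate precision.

10.3 mol

1.7 mol + 0.357 mol + 4.4 mol + 3.8 mol = 10.257 mol.
Addition/subtraction keeps the fewest decimal places: 1.7 → 1 decimal place, 0.357 → 3 decimal places, 4.4 → 1 decimal place, 3.8 → 1 decimal place; limit is 1.
Rounded to 1 decimal place: 10.3 mol.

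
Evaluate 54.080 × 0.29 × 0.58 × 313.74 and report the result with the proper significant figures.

2.9 × 10^3

54.080 × 0.29 × 0.58 × 313.74 = 2853.85935744
Multiplication/division keeps the fewest significant figures: 54.080 → 5 s.f., 0.29 → 2 s.f., 0.58 → 2 s.f., 313.74 → 5 s.f.; limit is 2.
Rounded to 2 significant figures: 2.9 × 10^3.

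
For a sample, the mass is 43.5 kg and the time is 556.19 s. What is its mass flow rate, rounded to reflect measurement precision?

0.0782 kg/s

mass flow rate = 43.5 kg ÷ 556.19 s = 0.0782106833996… kg/s.
43.5 has 3 significant figures; 556.19 has 5.
Division/multiplication keeps the fewest: 3 significant figures.
Rounded: 0.0782 kg/s.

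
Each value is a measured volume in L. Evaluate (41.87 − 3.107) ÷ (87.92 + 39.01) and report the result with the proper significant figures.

3.054 × 10^-1

41.87 − 3.107 = 38.763, limited to 2 d.p. → 4 s.f.; 87.92 + 39.01 = 126.93, limited to 2 d.p. → 5 s.f.
Carrying full precision, 38.763 ÷ 126.93 = 0.305388796975…; keep min(4, 5) = 4 s.f.
Rounded to 4 significant figures: 3.054 × 10^-1.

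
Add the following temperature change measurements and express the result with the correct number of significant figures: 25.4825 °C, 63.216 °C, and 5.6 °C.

94.3 °C

25.4825 °C + 63.216 °C + 5.6 °C = 94.2985 °C.
Addition/subtraction keeps the fewest decimal places: 25.4825 → 4 decimal places, 63.216 → 3 decimal places, 5.6 → 1 decimal place; limit is 1.
Rounded to 1 decimal place: 94.3 °C.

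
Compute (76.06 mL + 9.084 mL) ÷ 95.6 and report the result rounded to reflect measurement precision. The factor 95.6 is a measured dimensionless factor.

0.891 mL

76.06 mL + 9.084 mL = 85.144 mL; the sum is limited to 2 decimal places (4 s.f.).
Carrying full precision, 85.144 ÷ 95.6 = 0.890627615063… mL; 95.6 has 3 s.f., so the result keeps min(4, 3) = 3 s.f.
Rounded to 3 significant figures: 0.891 mL.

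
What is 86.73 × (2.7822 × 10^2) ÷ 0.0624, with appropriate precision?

86.73 × (2.7822 × 10^2) ÷ 0.0624 = 386699.048077…
Multiplication/division keeps the fewest significant figures: 86.73 → 4 s.f., 2.7822 × 10^2 → 5 s.f., 0.0624 → 3 s.f.; limit is 3.
Rounded to 3 significant figures: 3.87 × 10^5.

3.87 × 10^5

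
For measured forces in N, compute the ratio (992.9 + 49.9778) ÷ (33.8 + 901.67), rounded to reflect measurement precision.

1.115

992.9 + 49.9778 = 1042.8778, limited to 1 d.p. → 5 s.f.; 33.8 + 901.67 = 935.47, limited to 1 d.p. → 4 s.f.
Carrying full precision, 1042.8778 ÷ 935.47 = 1.11481693694…; keep min(5, 4) = 4 s.f.
Rounded to 4 significant figures: 1.115.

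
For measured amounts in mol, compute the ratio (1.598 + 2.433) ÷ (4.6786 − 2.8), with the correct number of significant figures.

1.598 + 2.433 = 4.031, limited to 3 d.p. → 4 s.f.; 4.6786 − 2.8 = 1.8786, limited to 1 d.p. → 2 s.f.
Carrying full precision, 4.031 ÷ 1.8786 = 2.14574683275…; keep min(4, 2) = 2 s.f.
Rounded to 2 significant figures: 2.1.

2.1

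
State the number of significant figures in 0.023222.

0.023222: leading zeros are not significant.

5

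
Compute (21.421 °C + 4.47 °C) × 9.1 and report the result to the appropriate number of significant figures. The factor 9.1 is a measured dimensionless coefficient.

21.421 °C + 4.47 °C = 25.891 °C; the sum is limited to 2 decimal places (4 s.f.).
Carrying full precision, 25.891 × 9.1 = 235.6081 °C; 9.1 has 2 s.f., so the result keeps min(4, 2) = 2 s.f.
Rounded to 2 significant figures: 2.4 × 10^2 °C.

2.4 × 10^2 °C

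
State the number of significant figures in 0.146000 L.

6

0.146000: leading zeros are not significant; trailing zeros after a decimal point are significant.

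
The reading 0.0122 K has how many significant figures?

0.0122: leading zeros are not significant.

3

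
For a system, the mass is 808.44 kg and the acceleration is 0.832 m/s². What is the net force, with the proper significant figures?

net force = 808.44 kg × 0.832 m/s² = 672.62208 N.
808.44 has 5 significant figures; 0.832 has 3.
Division/multiplication keeps the fewest: 3 significant figures.
Rounded: 673 N.

673 N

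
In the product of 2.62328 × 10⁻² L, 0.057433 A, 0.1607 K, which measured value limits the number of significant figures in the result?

2.62328 × 10⁻² L → 6 s.f.; 0.057433 A → 5 s.f.; 0.1607 K → 4 s.f.
The fewest is 4 significant figures, from 0.1607 K.

0.1607 K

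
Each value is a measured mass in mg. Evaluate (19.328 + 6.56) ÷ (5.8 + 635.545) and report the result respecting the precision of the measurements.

0.04037

19.328 + 6.56 = 25.888, limited to 2 d.p. → 4 s.f.; 5.8 + 635.545 = 641.345, limited to 1 d.p. → 4 s.f.
Carrying full precision, 25.888 ÷ 641.345 = 0.0403651700723…; keep min(4, 4) = 4 s.f.
Rounded to 4 significant figures: 0.04037.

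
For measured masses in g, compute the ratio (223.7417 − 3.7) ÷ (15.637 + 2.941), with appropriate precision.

11.84

223.7417 − 3.7 = 220.0417, limited to 1 d.p. → 4 s.f.; 15.637 + 2.941 = 18.578, limited to 3 d.p. → 5 s.f.
Carrying full precision, 220.0417 ÷ 18.578 = 11.8442082033…; keep min(4, 5) = 4 s.f.
Rounded to 4 significant figures: 11.84.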